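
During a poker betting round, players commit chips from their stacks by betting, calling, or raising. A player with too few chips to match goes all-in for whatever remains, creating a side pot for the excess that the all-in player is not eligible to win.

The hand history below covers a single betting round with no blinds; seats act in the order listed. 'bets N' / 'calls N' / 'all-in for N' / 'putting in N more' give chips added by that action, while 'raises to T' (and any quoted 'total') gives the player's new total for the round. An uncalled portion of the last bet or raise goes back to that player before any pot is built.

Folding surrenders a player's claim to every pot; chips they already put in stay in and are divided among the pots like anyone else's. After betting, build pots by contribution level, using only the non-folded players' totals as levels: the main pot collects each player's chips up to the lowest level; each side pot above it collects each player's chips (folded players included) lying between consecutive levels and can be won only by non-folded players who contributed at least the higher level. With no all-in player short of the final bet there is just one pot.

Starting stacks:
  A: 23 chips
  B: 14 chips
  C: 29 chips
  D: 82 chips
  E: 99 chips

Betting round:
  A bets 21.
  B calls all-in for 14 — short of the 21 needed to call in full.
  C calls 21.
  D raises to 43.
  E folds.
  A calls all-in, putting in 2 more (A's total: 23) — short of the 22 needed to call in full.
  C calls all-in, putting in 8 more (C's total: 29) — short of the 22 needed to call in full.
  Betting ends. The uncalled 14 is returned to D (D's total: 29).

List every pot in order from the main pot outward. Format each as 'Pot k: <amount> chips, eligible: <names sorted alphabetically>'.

Pot 1: 56 chips, eligible: A, B, C, D
Pot 2: 27 chips, eligible: A, C, D
Pot 3: 12 chips, eligible: C, D

Derivation:
Contributions (after 14 returned to D): A=23, B=14, C=29, D=29
Folded: E
Pot levels (distinct totals of non-folded players): 14, 23, 29
Layer 1-14: 14 each from A, B, C, D = 14*4 = 56 chips; eligible A, B, C, D
Layer 15-23: 9 each from A, C, D = 9*3 = 27 chips; eligible A, C, D
Layer 24-29: 6 each from C, D = 6*2 = 12 chips; eligible C, D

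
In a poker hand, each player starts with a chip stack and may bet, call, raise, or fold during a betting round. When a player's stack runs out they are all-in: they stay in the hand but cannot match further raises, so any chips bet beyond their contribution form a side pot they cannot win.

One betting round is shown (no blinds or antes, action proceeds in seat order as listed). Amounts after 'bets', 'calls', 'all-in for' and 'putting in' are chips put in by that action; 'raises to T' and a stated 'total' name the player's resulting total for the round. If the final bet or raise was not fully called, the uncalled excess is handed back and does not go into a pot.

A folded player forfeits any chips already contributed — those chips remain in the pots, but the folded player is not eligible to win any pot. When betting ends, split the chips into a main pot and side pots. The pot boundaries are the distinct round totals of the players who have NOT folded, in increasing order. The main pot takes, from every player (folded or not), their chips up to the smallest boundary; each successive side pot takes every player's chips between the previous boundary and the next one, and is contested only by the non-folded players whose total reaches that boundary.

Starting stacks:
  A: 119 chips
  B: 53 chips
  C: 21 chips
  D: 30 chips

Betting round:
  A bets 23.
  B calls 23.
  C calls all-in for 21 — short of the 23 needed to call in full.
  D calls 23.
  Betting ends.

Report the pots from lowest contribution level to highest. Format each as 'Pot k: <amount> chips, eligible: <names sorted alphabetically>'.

Pot 1: 84 chips, eligible: A, B, C, D
Pot 2: 6 chips, eligible: A, B, D

Derivation:
Contributions: A=23, B=23, C=21, D=23
Pot levels (distinct totals of non-folded players): 21, 23
Layer 1-21: 21 each from A, B, C, D = 21*4 = 84 chips; eligible A, B, C, D
Layer 22-23: 2 each from A, B, D = 2*3 = 6 chips; eligible A, B, D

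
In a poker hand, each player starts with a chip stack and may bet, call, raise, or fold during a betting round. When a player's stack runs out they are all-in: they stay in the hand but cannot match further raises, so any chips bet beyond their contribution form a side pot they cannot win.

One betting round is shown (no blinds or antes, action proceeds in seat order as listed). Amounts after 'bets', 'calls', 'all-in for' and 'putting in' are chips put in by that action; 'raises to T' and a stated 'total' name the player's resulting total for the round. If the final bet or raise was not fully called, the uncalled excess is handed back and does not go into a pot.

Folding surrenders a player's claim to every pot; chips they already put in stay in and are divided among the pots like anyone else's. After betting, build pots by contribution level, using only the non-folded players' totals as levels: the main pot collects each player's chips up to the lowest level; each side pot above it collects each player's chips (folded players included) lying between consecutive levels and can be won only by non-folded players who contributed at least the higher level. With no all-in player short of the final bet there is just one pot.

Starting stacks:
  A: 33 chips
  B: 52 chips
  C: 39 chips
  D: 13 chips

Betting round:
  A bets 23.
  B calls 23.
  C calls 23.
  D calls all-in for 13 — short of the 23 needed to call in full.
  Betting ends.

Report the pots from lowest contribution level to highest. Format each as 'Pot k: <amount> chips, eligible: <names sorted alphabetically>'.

Contributions: A=23, B=23, C=23, D=13
Pot levels (distinct totals of non-folded players): 13, 23
Layer 1-13: 13 each from A, B, C, D = 13*4 = 52 chips; eligible A, B, C, D
Layer 14-23: 10 each from A, B, C = 10*3 = 30 chips; eligible A, B, C

Pot 1: 52 chips, eligible: A, B, C, D
Pot 2: 30 chips, eligible: A, B, C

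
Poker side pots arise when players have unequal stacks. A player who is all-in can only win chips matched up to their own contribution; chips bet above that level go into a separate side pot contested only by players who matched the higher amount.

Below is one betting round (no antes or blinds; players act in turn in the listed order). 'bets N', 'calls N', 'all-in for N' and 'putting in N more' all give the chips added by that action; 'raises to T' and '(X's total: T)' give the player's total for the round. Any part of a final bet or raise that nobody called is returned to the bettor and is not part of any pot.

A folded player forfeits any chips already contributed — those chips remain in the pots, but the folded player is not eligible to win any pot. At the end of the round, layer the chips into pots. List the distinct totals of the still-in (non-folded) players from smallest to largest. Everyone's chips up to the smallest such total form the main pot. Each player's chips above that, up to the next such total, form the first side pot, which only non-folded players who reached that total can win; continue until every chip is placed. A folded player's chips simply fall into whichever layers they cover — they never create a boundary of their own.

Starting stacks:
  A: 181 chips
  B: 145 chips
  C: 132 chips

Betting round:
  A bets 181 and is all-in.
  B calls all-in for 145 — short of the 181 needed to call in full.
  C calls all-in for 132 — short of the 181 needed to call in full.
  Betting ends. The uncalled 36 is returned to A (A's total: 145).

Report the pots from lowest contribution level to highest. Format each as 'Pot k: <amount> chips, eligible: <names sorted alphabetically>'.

Contributions (after 36 returned to A): A=145, B=145, C=132
Pot levels (distinct totals of non-folded players): 132, 145
Layer 1-132: 132 each from A, B, C = 132*3 = 396 chips; eligible A, B, C
Layer 133-145: 13 each from A, B = 13*2 = 26 chips; eligible A, B

Pot 1: 396 chips, eligible: A, B, C
Pot 2: 26 chips, eligible: A, B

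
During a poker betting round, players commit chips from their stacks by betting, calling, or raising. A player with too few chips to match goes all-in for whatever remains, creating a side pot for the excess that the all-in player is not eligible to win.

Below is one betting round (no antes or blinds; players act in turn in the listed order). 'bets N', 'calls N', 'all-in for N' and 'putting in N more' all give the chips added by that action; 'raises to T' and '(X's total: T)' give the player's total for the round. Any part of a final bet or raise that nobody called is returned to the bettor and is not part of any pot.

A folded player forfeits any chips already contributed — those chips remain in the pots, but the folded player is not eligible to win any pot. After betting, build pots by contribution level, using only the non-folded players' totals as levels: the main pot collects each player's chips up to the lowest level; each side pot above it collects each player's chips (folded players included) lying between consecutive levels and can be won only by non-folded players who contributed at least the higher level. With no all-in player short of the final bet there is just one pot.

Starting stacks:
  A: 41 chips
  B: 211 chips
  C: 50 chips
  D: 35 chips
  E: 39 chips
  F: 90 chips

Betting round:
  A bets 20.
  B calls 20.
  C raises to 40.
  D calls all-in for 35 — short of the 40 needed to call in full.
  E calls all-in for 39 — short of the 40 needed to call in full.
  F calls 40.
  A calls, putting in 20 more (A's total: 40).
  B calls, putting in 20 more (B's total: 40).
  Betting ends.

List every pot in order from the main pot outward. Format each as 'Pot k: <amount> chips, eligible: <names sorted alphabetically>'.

Pot 1: 210 chips, eligible: A, B, C, D, E, F
Pot 2: 20 chips, eligible: A, B, C, E, F
Pot 3: 4 chips, eligible: A, B, C, F

Derivation:
Contributions: A=40, B=40, C=40, D=35, E=39, F=40
Pot levels (distinct totals of non-folded players): 35, 39, 40
Layer 1-35: 35 each from A, B, C, D, E, F = 35*6 = 210 chips; eligible A, B, C, D, E, F
Layer 36-39: 4 each from A, B, C, E, F = 4*5 = 20 chips; eligible A, B, C, E, F
Layer 40-40: 1 each from A, B, C, F = 1*4 = 4 chips; eligible A, B, C, F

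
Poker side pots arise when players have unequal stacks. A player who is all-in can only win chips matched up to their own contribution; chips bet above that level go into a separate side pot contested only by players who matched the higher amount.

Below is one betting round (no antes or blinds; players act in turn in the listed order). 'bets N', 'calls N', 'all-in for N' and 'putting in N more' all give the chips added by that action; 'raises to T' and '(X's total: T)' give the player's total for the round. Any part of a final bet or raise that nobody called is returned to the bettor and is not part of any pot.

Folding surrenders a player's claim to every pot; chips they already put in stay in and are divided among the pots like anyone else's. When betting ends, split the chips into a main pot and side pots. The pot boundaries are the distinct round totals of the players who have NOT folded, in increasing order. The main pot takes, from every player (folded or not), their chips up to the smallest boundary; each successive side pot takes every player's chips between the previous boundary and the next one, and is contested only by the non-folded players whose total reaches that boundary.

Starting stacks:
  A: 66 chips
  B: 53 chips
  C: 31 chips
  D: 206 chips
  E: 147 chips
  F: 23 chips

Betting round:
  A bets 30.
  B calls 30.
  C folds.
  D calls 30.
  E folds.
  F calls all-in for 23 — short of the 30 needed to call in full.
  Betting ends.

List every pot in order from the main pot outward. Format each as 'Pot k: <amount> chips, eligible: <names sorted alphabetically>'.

Contributions: A=30, B=30, D=30, F=23
Folded: C, E
Pot levels (distinct totals of non-folded players): 23, 30
Layer 1-23: 23 each from A, B, D, F = 23*4 = 92 chips; eligible A, B, D, F
Layer 24-30: 7 each from A, B, D = 7*3 = 21 chips; eligible A, B, D

Pot 1: 92 chips, eligible: A, B, D, F
Pot 2: 21 chips, eligible: A, B, D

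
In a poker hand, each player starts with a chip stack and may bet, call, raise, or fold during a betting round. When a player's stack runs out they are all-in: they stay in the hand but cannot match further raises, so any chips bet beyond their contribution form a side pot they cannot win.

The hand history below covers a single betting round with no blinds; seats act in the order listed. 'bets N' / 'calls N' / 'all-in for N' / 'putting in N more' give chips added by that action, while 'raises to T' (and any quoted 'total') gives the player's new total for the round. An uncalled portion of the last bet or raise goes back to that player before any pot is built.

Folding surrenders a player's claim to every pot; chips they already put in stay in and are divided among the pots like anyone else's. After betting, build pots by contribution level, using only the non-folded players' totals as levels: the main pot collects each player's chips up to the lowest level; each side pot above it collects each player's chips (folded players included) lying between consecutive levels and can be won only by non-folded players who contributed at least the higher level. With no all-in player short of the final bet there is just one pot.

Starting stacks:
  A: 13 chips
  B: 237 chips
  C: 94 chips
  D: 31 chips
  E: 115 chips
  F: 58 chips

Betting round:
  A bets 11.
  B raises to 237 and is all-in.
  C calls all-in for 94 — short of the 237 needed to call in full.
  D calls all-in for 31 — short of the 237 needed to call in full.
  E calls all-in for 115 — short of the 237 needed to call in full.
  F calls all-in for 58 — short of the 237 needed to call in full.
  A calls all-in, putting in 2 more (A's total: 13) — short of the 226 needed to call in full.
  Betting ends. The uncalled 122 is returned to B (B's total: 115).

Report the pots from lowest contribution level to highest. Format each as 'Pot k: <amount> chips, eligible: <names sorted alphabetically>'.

Contributions (after 122 returned to B): A=13, B=115, C=94, D=31, E=115, F=58
Pot levels (distinct totals of non-folded players): 13, 31, 58, 94, 115
Layer 1-13: 13 each from A, B, C, D, E, F = 13*6 = 78 chips; eligible A, B, C, D, E, F
Layer 14-31: 18 each from B, C, D, E, F = 18*5 = 90 chips; eligible B, C, D, E, F
Layer 32-58: 27 each from B, C, E, F = 27*4 = 108 chips; eligible B, C, E, F
Layer 59-94: 36 each from B, C, E = 36*3 = 108 chips; eligible B, C, E
Layer 95-115: 21 each from B, E = 21*2 = 42 chips; eligible B, E

Pot 1: 78 chips, eligible: A, B, C, D, E, F
Pot 2: 90 chips, eligible: B, C, D, E, F
Pot 3: 108 chips, eligible: B, C, E, F
Pot 4: 108 chips, eligible: B, C, E
Pot 5: 42 chips, eligible: B, E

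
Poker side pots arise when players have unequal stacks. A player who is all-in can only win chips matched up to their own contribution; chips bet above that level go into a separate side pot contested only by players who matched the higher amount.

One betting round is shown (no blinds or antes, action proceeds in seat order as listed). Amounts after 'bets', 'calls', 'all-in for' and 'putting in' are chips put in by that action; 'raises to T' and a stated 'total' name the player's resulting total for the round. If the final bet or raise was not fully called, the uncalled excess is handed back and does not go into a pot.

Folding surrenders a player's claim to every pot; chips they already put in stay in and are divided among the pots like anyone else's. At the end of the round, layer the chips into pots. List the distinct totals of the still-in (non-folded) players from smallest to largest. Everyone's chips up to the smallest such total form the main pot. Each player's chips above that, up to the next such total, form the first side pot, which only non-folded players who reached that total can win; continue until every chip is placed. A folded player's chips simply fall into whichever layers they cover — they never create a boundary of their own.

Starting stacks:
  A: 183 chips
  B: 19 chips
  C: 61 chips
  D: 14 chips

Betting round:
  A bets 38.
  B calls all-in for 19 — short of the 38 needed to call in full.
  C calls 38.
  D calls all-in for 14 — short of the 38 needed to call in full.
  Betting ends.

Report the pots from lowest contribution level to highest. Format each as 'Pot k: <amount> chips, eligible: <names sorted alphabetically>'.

Pot 1: 56 chips, eligible: A, B, C, D
Pot 2: 15 chips, eligible: A, B, C
Pot 3: 38 chips, eligible: A, C

Derivation:
Contributions: A=38, B=19, C=38, D=14
Pot levels (distinct totals of non-folded players): 14, 19, 38
Layer 1-14: 14 each from A, B, C, D = 14*4 = 56 chips; eligible A, B, C, D
Layer 15-19: 5 each from A, B, C = 5*3 = 15 chips; eligible A, B, C
Layer 20-38: 19 each from A, C = 19*2 = 38 chips; eligible A, C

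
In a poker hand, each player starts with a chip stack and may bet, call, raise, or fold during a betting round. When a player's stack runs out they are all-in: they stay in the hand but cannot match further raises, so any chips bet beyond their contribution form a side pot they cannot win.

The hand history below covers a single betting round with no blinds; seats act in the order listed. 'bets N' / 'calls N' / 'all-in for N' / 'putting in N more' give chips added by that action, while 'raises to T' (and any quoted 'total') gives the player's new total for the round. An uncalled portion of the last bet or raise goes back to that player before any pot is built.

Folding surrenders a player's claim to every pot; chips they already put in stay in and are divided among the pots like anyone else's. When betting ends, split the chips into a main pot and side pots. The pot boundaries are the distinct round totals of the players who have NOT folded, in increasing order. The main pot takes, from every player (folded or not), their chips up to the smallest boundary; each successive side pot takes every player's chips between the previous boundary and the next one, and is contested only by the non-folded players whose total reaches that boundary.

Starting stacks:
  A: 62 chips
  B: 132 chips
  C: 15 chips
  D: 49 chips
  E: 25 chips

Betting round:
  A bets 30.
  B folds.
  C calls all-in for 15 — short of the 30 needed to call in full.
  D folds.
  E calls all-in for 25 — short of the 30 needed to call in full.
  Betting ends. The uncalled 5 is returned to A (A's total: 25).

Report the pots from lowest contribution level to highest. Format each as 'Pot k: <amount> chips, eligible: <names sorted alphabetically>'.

Contributions (after 5 returned to A): A=25, C=15, E=25
Folded: B, D
Pot levels (distinct totals of non-folded players): 15, 25
Layer 1-15: 15 each from A, C, E = 15*3 = 45 chips; eligible A, C, E
Layer 16-25: 10 each from A, E = 10*2 = 20 chips; eligible A, E

Pot 1: 45 chips, eligible: A, C, E
Pot 2: 20 chips, eligible: A, E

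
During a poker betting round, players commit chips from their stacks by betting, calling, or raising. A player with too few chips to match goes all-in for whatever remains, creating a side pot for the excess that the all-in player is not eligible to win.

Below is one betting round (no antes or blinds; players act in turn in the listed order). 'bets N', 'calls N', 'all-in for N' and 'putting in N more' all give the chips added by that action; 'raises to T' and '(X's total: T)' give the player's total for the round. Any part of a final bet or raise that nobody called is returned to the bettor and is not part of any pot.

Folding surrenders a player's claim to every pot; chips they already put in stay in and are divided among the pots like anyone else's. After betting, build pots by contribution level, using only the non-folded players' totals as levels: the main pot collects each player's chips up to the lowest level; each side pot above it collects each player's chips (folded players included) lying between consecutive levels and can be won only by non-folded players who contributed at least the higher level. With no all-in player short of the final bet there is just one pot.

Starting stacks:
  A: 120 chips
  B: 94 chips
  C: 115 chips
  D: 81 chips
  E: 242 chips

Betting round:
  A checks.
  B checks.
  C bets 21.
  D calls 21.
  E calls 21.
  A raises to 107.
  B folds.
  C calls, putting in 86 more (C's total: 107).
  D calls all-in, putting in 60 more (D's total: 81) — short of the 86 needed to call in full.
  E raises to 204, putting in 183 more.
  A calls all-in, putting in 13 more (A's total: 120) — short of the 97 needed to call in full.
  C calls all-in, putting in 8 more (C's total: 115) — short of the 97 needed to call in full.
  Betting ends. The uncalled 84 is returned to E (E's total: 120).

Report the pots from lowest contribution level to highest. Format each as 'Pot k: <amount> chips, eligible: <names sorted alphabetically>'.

Contributions (after 84 returned to E): A=120, C=115, D=81, E=120
Folded: B
Pot levels (distinct totals of non-folded players): 81, 115, 120
Layer 1-81: 81 each from A, C, D, E = 81*4 = 324 chips; eligible A, C, D, E
Layer 82-115: 34 each from A, C, E = 34*3 = 102 chips; eligible A, C, E
Layer 116-120: 5 each from A, E = 5*2 = 10 chips; eligible A, E

Pot 1: 324 chips, eligible: A, C, D, E
Pot 2: 102 chips, eligible: A, C, E
Pot 3: 10 chips, eligible: A, E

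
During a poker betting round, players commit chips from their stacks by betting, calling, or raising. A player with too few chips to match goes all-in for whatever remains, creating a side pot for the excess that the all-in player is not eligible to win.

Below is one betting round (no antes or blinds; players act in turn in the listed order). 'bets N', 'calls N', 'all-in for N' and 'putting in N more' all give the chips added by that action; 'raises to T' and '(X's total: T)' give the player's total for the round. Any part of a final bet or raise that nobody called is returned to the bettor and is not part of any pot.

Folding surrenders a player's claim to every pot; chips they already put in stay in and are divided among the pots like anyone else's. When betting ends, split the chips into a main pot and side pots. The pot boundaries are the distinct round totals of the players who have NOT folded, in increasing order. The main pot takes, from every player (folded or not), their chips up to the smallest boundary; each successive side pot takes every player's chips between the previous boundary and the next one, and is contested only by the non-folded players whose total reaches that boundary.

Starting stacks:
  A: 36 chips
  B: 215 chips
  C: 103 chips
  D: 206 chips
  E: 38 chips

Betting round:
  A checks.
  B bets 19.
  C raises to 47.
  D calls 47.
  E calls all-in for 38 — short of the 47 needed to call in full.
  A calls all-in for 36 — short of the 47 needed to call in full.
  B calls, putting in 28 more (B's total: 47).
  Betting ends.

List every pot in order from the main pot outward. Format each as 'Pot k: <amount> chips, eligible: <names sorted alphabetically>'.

Pot 1: 180 chips, eligible: A, B, C, D, E
Pot 2: 8 chips, eligible: B, C, D, E
Pot 3: 27 chips, eligible: B, C, D

Derivation:
Contributions: A=36, B=47, C=47, D=47, E=38
Pot levels (distinct totals of non-folded players): 36, 38, 47
Layer 1-36: 36 each from A, B, C, D, E = 36*5 = 180 chips; eligible A, B, C, D, E
Layer 37-38: 2 each from B, C, D, E = 2*4 = 8 chips; eligible B, C, D, E
Layer 39-47: 9 each from B, C, D = 9*3 = 27 chips; eligible B, C, D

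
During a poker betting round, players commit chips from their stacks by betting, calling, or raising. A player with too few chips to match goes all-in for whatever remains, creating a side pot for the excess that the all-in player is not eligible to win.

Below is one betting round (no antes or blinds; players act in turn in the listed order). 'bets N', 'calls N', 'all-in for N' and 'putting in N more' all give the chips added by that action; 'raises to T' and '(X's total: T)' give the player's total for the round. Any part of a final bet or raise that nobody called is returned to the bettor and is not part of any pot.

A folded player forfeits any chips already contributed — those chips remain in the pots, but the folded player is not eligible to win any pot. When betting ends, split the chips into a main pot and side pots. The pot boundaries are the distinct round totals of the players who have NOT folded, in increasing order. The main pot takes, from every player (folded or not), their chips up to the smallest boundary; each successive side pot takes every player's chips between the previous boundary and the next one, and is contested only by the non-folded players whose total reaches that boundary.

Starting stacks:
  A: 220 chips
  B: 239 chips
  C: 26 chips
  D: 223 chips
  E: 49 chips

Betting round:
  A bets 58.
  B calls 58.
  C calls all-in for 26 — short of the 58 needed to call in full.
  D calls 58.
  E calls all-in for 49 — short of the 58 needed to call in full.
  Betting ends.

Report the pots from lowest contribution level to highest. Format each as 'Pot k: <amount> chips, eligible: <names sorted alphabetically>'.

Contributions: A=58, B=58, C=26, D=58, E=49
Pot levels (distinct totals of non-folded players): 26, 49, 58
Layer 1-26: 26 each from A, B, C, D, E = 26*5 = 130 chips; eligible A, B, C, D, E
Layer 27-49: 23 each from A, B, D, E = 23*4 = 92 chips; eligible A, B, D, E
Layer 50-58: 9 each from A, B, D = 9*3 = 27 chips; eligible A, B, D

Pot 1: 130 chips, eligible: A, B, C, D, E
Pot 2: 92 chips, eligible: A, B, D, E
Pot 3: 27 chips, eligible: A, B, D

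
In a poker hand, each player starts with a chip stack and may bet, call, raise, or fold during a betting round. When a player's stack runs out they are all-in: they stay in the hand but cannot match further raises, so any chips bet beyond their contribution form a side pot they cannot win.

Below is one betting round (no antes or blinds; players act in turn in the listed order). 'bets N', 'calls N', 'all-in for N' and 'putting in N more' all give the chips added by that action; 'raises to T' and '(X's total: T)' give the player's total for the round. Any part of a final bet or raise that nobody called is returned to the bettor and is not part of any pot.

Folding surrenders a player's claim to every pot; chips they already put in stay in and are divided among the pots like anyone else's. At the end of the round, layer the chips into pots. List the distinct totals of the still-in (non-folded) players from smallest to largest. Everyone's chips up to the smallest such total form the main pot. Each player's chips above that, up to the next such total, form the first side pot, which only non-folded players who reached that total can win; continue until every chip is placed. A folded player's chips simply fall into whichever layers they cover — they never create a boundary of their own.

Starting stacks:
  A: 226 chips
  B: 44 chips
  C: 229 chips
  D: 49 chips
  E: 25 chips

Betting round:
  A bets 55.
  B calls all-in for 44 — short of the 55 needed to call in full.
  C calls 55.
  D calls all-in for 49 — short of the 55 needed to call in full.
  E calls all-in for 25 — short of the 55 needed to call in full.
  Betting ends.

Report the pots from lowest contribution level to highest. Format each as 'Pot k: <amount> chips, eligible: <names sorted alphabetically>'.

Contributions: A=55, B=44, C=55, D=49, E=25
Pot levels (distinct totals of non-folded players): 25, 44, 49, 55
Layer 1-25: 25 each from A, B, C, D, E = 25*5 = 125 chips; eligible A, B, C, D, E
Layer 26-44: 19 each from A, B, C, D = 19*4 = 76 chips; eligible A, B, C, D
Layer 45-49: 5 each from A, C, D = 5*3 = 15 chips; eligible A, C, D
Layer 50-55: 6 each from A, C = 6*2 = 12 chips; eligible A, C

Pot 1: 125 chips, eligible: A, B, C, D, E
Pot 2: 76 chips, eligible: A, B, C, D
Pot 3: 15 chips, eligible: A, C, D
Pot 4: 12 chips, eligible: A, C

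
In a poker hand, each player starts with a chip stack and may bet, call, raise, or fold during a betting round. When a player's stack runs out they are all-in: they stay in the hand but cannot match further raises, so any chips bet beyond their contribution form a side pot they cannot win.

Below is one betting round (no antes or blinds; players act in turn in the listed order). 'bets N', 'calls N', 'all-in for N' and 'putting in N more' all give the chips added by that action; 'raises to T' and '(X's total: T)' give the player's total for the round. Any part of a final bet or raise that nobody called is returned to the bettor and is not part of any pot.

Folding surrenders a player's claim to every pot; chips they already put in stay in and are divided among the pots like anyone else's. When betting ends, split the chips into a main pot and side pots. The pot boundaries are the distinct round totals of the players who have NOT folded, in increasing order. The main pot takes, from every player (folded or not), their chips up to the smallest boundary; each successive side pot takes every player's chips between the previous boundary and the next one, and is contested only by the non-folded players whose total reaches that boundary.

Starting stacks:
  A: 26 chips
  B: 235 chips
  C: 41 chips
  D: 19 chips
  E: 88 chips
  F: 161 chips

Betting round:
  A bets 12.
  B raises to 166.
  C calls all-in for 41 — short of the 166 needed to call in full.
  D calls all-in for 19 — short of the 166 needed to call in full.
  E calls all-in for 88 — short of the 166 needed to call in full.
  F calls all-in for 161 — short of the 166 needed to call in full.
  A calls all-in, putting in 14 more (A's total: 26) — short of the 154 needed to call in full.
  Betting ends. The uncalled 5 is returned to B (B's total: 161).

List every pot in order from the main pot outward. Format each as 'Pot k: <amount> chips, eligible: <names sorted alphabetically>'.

Pot 1: 114 chips, eligible: A, B, C, D, E, F
Pot 2: 35 chips, eligible: A, B, C, E, F
Pot 3: 60 chips, eligible: B, C, E, F
Pot 4: 141 chips, eligible: B, E, F
Pot 5: 146 chips, eligible: B, F

Derivation:
Contributions (after 5 returned to B): A=26, B=161, C=41, D=19, E=88, F=161
Pot levels (distinct totals of non-folded players): 19, 26, 41, 88, 161
Layer 1-19: 19 each from A, B, C, D, E, F = 19*6 = 114 chips; eligible A, B, C, D, E, F
Layer 20-26: 7 each from A, B, C, E, F = 7*5 = 35 chips; eligible A, B, C, E, F
Layer 27-41: 15 each from B, C, E, F = 15*4 = 60 chips; eligible B, C, E, F
Layer 42-88: 47 each from B, E, F = 47*3 = 141 chips; eligible B, E, F
Layer 89-161: 73 each from B, F = 73*2 = 146 chips; eligible B, F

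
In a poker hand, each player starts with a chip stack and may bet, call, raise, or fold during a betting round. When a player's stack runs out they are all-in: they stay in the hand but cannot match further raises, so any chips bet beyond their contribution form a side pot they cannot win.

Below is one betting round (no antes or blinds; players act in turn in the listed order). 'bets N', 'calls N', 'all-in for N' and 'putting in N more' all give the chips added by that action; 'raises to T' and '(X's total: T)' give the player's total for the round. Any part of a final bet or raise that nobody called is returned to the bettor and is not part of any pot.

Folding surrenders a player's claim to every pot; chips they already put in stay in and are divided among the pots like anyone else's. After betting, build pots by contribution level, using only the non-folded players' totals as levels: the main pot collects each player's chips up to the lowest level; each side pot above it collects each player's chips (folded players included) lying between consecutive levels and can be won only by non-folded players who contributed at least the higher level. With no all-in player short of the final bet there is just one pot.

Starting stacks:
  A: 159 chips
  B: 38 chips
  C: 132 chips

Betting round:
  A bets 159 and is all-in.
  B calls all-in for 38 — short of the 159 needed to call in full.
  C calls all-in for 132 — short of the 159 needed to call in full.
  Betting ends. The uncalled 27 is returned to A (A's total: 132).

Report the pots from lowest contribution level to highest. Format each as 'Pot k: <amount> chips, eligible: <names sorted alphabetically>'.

Contributions (after 27 returned to A): A=132, B=38, C=132
Pot levels (distinct totals of non-folded players): 38, 132
Layer 1-38: 38 each from A, B, C = 38*3 = 114 chips; eligible A, B, C
Layer 39-132: 94 each from A, C = 94*2 = 188 chips; eligible A, C

Pot 1: 114 chips, eligible: A, B, C
Pot 2: 188 chips, eligible: A, C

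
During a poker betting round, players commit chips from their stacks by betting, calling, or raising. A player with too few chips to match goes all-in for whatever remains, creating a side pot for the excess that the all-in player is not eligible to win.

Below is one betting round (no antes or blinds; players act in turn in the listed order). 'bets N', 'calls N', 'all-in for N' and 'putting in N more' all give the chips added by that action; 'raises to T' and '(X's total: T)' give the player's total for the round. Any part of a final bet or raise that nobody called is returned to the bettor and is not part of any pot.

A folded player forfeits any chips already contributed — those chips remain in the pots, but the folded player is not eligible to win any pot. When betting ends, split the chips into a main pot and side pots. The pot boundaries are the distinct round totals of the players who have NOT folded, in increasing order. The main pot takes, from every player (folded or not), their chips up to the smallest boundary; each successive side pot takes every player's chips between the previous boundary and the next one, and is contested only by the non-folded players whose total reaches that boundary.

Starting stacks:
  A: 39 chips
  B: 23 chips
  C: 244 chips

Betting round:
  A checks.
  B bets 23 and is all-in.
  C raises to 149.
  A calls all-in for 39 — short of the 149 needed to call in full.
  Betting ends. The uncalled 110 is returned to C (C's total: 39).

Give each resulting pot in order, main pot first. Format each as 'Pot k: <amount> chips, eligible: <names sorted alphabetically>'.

Pot 1: 69 chips, eligible: A, B, C
Pot 2: 32 chips, eligible: A, C

Derivation:
Contributions (after 110 returned to C): A=39, B=23, C=39
Pot levels (distinct totals of non-folded players): 23, 39
Layer 1-23: 23 each from A, B, C = 23*3 = 69 chips; eligible A, B, C
Layer 24-39: 16 each from A, C = 16*2 = 32 chips; eligible A, C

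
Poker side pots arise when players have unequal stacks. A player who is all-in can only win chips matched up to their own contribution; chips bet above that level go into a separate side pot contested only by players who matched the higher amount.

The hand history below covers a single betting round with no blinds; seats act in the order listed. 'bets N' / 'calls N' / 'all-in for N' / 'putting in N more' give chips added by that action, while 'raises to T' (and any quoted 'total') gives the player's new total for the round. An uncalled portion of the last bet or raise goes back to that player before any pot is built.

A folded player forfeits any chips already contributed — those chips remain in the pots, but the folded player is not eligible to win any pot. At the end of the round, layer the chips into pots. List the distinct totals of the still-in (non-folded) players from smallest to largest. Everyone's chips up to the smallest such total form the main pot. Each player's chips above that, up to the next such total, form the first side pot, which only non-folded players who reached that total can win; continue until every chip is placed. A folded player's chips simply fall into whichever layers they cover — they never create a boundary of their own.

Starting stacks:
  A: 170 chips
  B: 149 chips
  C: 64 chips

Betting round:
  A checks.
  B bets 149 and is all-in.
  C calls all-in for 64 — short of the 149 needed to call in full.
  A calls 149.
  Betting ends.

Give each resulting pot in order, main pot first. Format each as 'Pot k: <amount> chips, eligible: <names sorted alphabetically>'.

Contributions: A=149, B=149, C=64
Pot levels (distinct totals of non-folded players): 64, 149
Layer 1-64: 64 each from A, B, C = 64*3 = 192 chips; eligible A, B, C
Layer 65-149: 85 each from A, B = 85*2 = 170 chips; eligible A, B

Pot 1: 192 chips, eligible: A, B, C
Pot 2: 170 chips, eligible: A, B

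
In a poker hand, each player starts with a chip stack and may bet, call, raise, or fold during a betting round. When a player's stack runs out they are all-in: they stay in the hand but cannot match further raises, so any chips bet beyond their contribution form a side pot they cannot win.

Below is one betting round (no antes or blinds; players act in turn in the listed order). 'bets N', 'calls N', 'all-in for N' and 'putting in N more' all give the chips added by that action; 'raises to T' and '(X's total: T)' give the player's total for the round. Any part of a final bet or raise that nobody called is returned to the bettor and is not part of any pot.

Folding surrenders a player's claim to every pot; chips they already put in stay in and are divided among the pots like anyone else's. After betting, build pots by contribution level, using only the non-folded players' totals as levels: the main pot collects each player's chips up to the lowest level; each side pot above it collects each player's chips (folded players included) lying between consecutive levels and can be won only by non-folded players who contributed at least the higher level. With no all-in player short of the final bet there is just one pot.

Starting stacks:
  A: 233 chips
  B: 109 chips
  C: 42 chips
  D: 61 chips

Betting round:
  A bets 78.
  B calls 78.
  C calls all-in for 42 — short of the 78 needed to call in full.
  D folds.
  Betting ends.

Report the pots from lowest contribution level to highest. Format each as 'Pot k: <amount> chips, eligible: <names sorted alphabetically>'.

Pot 1: 126 chips, eligible: A, B, C
Pot 2: 72 chips, eligible: A, B

Derivation:
Contributions: A=78, B=78, C=42
Folded: D
Pot levels (distinct totals of non-folded players): 42, 78
Layer 1-42: 42 each from A, B, C = 42*3 = 126 chips; eligible A, B, C
Layer 43-78: 36 each from A, B = 36*2 = 72 chips; eligible A, B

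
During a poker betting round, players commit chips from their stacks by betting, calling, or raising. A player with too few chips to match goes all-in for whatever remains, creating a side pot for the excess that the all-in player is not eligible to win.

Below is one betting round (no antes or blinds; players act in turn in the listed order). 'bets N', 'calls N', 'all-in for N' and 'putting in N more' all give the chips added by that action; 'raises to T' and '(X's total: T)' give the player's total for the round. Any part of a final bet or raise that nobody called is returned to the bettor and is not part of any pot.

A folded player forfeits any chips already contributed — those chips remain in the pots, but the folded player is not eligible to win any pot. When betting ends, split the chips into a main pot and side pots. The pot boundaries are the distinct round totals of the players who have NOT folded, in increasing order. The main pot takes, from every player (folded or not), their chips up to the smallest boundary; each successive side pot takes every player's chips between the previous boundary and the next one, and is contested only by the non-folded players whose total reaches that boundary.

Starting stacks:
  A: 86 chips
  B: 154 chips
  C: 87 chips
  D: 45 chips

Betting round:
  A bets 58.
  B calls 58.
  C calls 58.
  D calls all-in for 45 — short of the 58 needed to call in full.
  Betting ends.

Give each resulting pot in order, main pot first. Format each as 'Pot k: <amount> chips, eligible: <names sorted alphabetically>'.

Pot 1: 180 chips, eligible: A, B, C, D
Pot 2: 39 chips, eligible: A, B, C

Derivation:
Contributions: A=58, B=58, C=58, D=45
Pot levels (distinct totals of non-folded players): 45, 58
Layer 1-45: 45 each from A, B, C, D = 45*4 = 180 chips; eligible A, B, C, D
Layer 46-58: 13 each from A, B, C = 13*3 = 39 chips; eligible A, B, C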